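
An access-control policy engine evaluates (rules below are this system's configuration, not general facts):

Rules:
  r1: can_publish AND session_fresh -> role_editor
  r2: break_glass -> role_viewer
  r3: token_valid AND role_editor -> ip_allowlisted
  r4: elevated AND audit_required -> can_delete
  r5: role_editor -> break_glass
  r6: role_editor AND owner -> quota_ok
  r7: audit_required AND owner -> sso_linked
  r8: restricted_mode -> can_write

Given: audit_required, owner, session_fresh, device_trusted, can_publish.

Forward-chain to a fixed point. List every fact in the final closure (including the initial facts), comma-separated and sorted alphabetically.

audit_required, break_glass, can_publish, device_trusted, owner, quota_ok, role_editor, role_viewer, session_fresh, sso_linked

Round 1: r1 [can_publish AND session_fresh -> role_editor]; r7 [audit_required AND owner -> sso_linked]. Adds role_editor, sso_linked.
Round 2: r5 [role_editor -> break_glass]; r6 [role_editor AND owner -> quota_ok]. Adds break_glass, quota_ok.
Round 3: r2 [break_glass -> role_viewer]. Adds role_viewer.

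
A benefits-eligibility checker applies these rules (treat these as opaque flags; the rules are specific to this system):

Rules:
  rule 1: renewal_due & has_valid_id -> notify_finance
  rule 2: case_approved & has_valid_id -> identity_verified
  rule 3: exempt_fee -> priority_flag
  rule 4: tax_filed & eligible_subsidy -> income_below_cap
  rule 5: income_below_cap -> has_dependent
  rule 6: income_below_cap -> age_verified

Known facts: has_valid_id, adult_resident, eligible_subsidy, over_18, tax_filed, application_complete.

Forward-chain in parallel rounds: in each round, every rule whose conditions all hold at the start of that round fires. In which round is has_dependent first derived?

Round 1 — rule 4, derive income_below_cap.
Round 2 — rule 5, rule 6, derive has_dependent, age_verified.
has_dependent first appears in round 2.

2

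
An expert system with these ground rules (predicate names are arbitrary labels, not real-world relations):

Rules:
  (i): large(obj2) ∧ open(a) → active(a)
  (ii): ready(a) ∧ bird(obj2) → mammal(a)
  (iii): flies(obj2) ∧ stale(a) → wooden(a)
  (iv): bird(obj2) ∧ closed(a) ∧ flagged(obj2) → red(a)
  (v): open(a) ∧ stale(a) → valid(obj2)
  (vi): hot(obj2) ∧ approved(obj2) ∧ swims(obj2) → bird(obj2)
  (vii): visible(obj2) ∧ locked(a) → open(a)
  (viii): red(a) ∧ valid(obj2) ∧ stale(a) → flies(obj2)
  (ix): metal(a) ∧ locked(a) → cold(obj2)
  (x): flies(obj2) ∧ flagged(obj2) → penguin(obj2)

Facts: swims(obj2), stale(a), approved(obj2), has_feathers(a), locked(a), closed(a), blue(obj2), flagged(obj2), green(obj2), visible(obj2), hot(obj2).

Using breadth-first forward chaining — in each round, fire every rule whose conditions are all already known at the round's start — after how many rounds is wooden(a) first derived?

4

Round 1: (vi) [hot(obj2) ∧ approved(obj2) ∧ swims(obj2) → bird(obj2)]; (vii) [visible(obj2) ∧ locked(a) → open(a)]. Adds bird(obj2), open(a).
Round 2: (iv) [bird(obj2) ∧ closed(a) ∧ flagged(obj2) → red(a)]; (v) [open(a) ∧ stale(a) → valid(obj2)]. Adds red(a), valid(obj2).
Round 3: (viii) [red(a) ∧ valid(obj2) ∧ stale(a) → flies(obj2)]. Adds flies(obj2).
Round 4: (iii) [flies(obj2) ∧ stale(a) → wooden(a)]; (x) [flies(obj2) ∧ flagged(obj2) → penguin(obj2)]. Adds wooden(a), penguin(obj2).
wooden(a) first appears in round 4.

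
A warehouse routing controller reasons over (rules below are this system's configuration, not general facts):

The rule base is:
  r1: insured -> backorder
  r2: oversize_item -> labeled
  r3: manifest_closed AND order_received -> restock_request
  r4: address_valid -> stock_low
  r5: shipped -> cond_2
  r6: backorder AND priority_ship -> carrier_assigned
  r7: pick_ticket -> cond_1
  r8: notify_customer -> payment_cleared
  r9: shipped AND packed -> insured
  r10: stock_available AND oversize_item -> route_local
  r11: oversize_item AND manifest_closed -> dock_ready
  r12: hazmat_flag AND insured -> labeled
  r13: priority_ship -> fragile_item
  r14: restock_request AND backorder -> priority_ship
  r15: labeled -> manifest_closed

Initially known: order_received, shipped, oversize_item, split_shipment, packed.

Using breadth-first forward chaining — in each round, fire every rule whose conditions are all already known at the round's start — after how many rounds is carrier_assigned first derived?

5

Round 1: r2 [oversize_item -> labeled]; r5 [shipped -> cond_2]; r9 [shipped AND packed -> insured]. Adds labeled, cond_2, insured.
Round 2: r1 [insured -> backorder]; r15 [labeled -> manifest_closed]. Adds backorder, manifest_closed.
Round 3: r3 [manifest_closed AND order_received -> restock_request]; r11 [oversize_item AND manifest_closed -> dock_ready]. Adds restock_request, dock_ready.
Round 4: r14 [restock_request AND backorder -> priority_ship]. Adds priority_ship.
Round 5: r6 [backorder AND priority_ship -> carrier_assigned]; r13 [priority_ship -> fragile_item]. Adds carrier_assigned, fragile_item.
carrier_assigned first appears in round 5.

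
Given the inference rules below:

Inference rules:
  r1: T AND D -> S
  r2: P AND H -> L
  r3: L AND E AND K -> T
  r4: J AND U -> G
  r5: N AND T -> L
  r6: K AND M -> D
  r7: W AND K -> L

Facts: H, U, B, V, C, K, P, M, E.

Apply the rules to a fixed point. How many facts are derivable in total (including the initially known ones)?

Round 1: r2 [P AND H -> L]; r6 [K AND M -> D]. Adds L, D.
Round 2: r3 [L AND E AND K -> T]. Adds T.
Round 3: r1 [T AND D -> S]. Adds S.
Closure: {B, C, D, E, H, K, L, M, P, S, T, U, V} — 13 facts.

13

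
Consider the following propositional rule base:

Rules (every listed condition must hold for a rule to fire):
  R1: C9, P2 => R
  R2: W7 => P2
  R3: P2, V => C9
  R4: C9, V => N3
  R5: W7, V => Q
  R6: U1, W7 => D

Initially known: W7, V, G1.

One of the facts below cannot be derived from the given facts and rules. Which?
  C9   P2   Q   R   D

D

Round 1 — R2, R5, derive P2, Q.
Round 2 — R3, derive C9.
Round 3 — R1, R4, derive R, N3.
Derived: Q (round 1), P2 (round 1), C9 (round 2), R (round 3). D never appears in any round.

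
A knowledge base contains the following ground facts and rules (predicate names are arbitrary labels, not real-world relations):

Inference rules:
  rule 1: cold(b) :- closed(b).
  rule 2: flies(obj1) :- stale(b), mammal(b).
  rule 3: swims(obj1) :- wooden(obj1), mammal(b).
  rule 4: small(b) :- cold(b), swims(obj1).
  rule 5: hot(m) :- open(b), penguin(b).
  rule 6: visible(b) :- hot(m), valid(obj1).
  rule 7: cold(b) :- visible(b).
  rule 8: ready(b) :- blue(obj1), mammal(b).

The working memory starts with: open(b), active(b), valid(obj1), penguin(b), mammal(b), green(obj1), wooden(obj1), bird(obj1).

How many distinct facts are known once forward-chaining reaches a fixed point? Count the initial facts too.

Round 1: rule 3 [swims(obj1) :- wooden(obj1), mammal(b).]; rule 5 [hot(m) :- open(b), penguin(b).]. Adds swims(obj1), hot(m).
Round 2: rule 6 [visible(b) :- hot(m), valid(obj1).]. Adds visible(b).
Round 3: rule 7 [cold(b) :- visible(b).]. Adds cold(b).
Round 4: rule 4 [small(b) :- cold(b), swims(obj1).]. Adds small(b).
Closure: {active(b), bird(obj1), cold(b), green(obj1), hot(m), mammal(b), open(b), penguin(b), small(b), swims(obj1), valid(obj1), visible(b), wooden(obj1)} — 13 facts.

13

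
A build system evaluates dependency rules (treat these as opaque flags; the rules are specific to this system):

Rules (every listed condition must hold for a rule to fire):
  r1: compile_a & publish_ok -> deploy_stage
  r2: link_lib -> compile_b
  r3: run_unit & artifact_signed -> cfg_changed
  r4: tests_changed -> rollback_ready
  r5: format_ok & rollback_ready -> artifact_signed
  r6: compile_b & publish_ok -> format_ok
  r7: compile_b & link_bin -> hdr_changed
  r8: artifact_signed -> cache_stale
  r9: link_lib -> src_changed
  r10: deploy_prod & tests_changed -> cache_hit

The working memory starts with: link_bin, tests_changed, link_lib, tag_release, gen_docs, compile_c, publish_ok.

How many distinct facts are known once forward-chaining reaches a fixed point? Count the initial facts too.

Round 1: r2 [link_lib -> compile_b]; r4 [tests_changed -> rollback_ready]; r9 [link_lib -> src_changed]. New: compile_b, rollback_ready, src_changed.
Round 2: r6 [compile_b & publish_ok -> format_ok]; r7 [compile_b & link_bin -> hdr_changed]. New: format_ok, hdr_changed.
Round 3: r5 [format_ok & rollback_ready -> artifact_signed]. New: artifact_signed.
Round 4: r8 [artifact_signed -> cache_stale]. New: cache_stale.
Closure: {artifact_signed, cache_stale, compile_b, compile_c, format_ok, gen_docs, hdr_changed, link_bin, link_lib, publish_ok, rollback_ready, src_changed, tag_release, tests_changed} — 14 facts.

14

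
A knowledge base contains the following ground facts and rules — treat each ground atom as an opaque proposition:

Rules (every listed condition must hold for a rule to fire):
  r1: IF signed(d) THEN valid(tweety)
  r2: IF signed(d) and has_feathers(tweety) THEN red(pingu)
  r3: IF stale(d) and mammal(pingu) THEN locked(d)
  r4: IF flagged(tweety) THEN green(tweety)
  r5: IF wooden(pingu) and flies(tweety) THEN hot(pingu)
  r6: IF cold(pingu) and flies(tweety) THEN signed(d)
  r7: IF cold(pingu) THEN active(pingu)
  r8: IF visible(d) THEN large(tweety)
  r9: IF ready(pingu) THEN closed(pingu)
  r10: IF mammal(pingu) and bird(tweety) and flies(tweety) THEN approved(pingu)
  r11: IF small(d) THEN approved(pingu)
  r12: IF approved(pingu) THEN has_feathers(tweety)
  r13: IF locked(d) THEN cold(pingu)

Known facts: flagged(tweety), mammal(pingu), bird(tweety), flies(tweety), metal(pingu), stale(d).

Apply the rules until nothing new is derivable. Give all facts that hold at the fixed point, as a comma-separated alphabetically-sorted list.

[1] r3 [IF stale(d) and mammal(pingu) THEN locked(d)]; r4 [IF flagged(tweety) THEN green(tweety)]; r10 [IF mammal(pingu) and bird(tweety) and flies(tweety) THEN approved(pingu)]. ⇒ new: locked(d), green(tweety), approved(pingu).
[2] r12 [IF approved(pingu) THEN has_feathers(tweety)]; r13 [IF locked(d) THEN cold(pingu)]. ⇒ new: has_feathers(tweety), cold(pingu).
[3] r6 [IF cold(pingu) and flies(tweety) THEN signed(d)]; r7 [IF cold(pingu) THEN active(pingu)]. ⇒ new: signed(d), active(pingu).
[4] r1 [IF signed(d) THEN valid(tweety)]; r2 [IF signed(d) and has_feathers(tweety) THEN red(pingu)]. ⇒ new: valid(tweety), red(pingu).

active(pingu), approved(pingu), bird(tweety), cold(pingu), flagged(tweety), flies(tweety), green(tweety), has_feathers(tweety), locked(d), mammal(pingu), metal(pingu), red(pingu), signed(d), stale(d), valid(tweety)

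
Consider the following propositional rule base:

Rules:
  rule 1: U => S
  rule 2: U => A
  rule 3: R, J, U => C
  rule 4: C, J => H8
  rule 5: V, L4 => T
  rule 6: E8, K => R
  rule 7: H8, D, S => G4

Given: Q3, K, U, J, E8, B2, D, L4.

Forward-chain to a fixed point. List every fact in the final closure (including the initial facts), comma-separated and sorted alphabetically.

A, B2, C, D, E8, G4, H8, J, K, L4, Q3, R, S, U

Round 1 fires rule 1, rule 2, rule 6, giving S, A, R.
Round 2 fires rule 3, giving C.
Round 3 fires rule 4, giving H8.
Round 4 fires rule 7, giving G4.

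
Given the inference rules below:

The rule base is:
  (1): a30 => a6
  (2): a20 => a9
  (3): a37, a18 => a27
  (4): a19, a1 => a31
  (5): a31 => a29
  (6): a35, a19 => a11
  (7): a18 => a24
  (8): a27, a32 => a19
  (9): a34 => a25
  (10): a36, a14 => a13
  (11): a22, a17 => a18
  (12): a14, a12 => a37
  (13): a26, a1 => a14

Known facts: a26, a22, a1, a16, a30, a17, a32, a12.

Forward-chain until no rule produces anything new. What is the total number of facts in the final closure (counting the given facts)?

Round 1 — (1), (11), (13), derive a6, a18, a14.
Round 2 — (7), (12), derive a24, a37.
Round 3 — (3), derive a27.
Round 4 — (8), derive a19.
Round 5 — (4), derive a31.
Round 6 — (5), derive a29.
Closure: {a1, a12, a14, a16, a17, a18, a19, a22, a24, a26, a27, a29, a30, a31, a32, a37, a6} — 17 facts.

17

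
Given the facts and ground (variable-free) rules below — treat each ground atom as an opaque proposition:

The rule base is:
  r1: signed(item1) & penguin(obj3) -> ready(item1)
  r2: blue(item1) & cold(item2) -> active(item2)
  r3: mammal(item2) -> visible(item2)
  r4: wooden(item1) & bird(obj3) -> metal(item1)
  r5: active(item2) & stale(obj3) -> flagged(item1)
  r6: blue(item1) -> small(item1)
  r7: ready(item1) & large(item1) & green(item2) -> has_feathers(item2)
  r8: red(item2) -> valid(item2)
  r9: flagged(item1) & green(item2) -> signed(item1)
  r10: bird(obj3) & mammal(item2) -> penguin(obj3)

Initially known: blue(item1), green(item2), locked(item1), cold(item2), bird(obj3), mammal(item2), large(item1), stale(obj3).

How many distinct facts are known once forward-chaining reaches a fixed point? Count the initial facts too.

16

Round 1 fires r2, r3, r6, r10, giving active(item2), visible(item2), small(item1), penguin(obj3).
Round 2 fires r5, giving flagged(item1).
Round 3 fires r9, giving signed(item1).
Round 4 fires r1, giving ready(item1).
Round 5 fires r7, giving has_feathers(item2).
Closure: {active(item2), bird(obj3), blue(item1), cold(item2), flagged(item1), green(item2), has_feathers(item2), large(item1), locked(item1), mammal(item2), penguin(obj3), ready(item1), signed(item1), small(item1), stale(obj3), visible(item2)} — 16 facts.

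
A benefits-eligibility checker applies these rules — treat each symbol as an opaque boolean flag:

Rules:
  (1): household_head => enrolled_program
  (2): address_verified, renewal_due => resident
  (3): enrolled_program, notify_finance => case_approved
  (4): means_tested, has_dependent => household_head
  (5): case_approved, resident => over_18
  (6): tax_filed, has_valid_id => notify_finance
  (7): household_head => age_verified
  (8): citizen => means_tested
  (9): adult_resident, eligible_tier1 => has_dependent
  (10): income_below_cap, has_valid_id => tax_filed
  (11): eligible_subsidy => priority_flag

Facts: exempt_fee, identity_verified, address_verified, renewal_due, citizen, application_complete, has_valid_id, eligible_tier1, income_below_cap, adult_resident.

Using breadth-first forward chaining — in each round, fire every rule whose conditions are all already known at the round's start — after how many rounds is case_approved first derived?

Round 1: (2) [address_verified, renewal_due => resident]; (8) [citizen => means_tested]; (9) [adult_resident, eligible_tier1 => has_dependent]; (10) [income_below_cap, has_valid_id => tax_filed]. New: resident, means_tested, has_dependent, tax_filed.
Round 2: (4) [means_tested, has_dependent => household_head]; (6) [tax_filed, has_valid_id => notify_finance]. New: household_head, notify_finance.
Round 3: (1) [household_head => enrolled_program]; (7) [household_head => age_verified]. New: enrolled_program, age_verified.
Round 4: (3) [enrolled_program, notify_finance => case_approved]. New: case_approved.
case_approved first appears in round 4.

4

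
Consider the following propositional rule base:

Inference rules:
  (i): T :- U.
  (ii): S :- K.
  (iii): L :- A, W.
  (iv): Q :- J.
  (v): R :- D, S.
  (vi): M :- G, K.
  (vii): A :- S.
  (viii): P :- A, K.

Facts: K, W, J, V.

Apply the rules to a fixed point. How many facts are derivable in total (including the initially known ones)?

Round 1 fires (ii), (iv), giving S, Q.
Round 2 fires (vii), giving A.
Round 3 fires (iii), (viii), giving L, P.
Closure: {A, J, K, L, P, Q, S, V, W} — 9 facts.

9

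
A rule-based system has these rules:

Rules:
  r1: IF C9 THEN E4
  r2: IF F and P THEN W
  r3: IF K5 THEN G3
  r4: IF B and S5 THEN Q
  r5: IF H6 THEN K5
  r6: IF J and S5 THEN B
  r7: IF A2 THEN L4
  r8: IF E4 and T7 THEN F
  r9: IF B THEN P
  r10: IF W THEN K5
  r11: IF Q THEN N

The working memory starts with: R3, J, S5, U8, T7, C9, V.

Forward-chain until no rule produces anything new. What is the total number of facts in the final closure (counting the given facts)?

Round 1 — r1, r6, derive E4, B.
Round 2 — r4, r8, r9, derive Q, F, P.
Round 3 — r2, r11, derive W, N.
Round 4 — r10, derive K5.
Round 5 — r3, derive G3.
Closure: {B, C9, E4, F, G3, J, K5, N, P, Q, R3, S5, T7, U8, V, W} — 16 facts.

16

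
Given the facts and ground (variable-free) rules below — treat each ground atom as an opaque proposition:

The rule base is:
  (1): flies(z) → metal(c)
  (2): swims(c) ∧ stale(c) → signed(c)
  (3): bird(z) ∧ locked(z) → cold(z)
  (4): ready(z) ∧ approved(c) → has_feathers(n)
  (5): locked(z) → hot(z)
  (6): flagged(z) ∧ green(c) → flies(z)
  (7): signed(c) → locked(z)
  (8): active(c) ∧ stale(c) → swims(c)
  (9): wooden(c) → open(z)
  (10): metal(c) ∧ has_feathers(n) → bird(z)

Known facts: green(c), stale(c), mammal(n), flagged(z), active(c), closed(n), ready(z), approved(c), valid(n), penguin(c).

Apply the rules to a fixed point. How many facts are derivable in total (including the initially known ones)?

19

[1] (4) [ready(z) ∧ approved(c) → has_feathers(n)]; (6) [flagged(z) ∧ green(c) → flies(z)]; (8) [active(c) ∧ stale(c) → swims(c)]. ⇒ new: has_feathers(n), flies(z), swims(c).
[2] (1) [flies(z) → metal(c)]; (2) [swims(c) ∧ stale(c) → signed(c)]. ⇒ new: metal(c), signed(c).
[3] (7) [signed(c) → locked(z)]; (10) [metal(c) ∧ has_feathers(n) → bird(z)]. ⇒ new: locked(z), bird(z).
[4] (3) [bird(z) ∧ locked(z) → cold(z)]; (5) [locked(z) → hot(z)]. ⇒ new: cold(z), hot(z).
Closure: {active(c), approved(c), bird(z), closed(n), cold(z), flagged(z), flies(z), green(c), has_feathers(n), hot(z), locked(z), mammal(n), metal(c), penguin(c), ready(z), signed(c), stale(c), swims(c), valid(n)} — 19 facts.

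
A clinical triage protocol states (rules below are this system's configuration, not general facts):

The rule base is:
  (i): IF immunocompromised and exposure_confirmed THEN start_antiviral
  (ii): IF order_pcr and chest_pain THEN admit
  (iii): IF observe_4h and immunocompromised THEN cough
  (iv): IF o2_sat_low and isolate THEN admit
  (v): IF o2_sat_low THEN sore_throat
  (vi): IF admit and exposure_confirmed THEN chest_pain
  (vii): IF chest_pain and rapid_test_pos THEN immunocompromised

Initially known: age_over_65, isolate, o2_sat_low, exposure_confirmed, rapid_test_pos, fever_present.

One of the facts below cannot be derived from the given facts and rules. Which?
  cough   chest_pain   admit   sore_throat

Round 1: (iv) [IF o2_sat_low and isolate THEN admit]; (v) [IF o2_sat_low THEN sore_throat]. New: admit, sore_throat.
Round 2: (vi) [IF admit and exposure_confirmed THEN chest_pain]. New: chest_pain.
Round 3: (vii) [IF chest_pain and rapid_test_pos THEN immunocompromised]. New: immunocompromised.
Round 4: (i) [IF immunocompromised and exposure_confirmed THEN start_antiviral]. New: start_antiviral.
Derived: admit (round 1), sore_throat (round 1), chest_pain (round 2). cough never appears in any round.

cough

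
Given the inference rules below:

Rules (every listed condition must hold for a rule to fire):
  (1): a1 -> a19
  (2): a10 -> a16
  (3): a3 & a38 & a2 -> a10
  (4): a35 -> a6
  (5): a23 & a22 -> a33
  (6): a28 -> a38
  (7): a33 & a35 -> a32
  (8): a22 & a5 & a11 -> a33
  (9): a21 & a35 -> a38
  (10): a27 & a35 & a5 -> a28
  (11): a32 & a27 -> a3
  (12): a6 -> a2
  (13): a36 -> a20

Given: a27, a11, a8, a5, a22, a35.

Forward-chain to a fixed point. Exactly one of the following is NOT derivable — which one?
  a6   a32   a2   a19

[1] (4) [a35 -> a6]; (8) [a22 & a5 & a11 -> a33]; (10) [a27 & a35 & a5 -> a28]. ⇒ new: a6, a33, a28.
[2] (6) [a28 -> a38]; (7) [a33 & a35 -> a32]; (12) [a6 -> a2]. ⇒ new: a38, a32, a2.
[3] (11) [a32 & a27 -> a3]. ⇒ new: a3.
[4] (3) [a3 & a38 & a2 -> a10]. ⇒ new: a10.
[5] (2) [a10 -> a16]. ⇒ new: a16.
Derived: a32 (round 2), a2 (round 2), a6 (round 1). a19 never appears in any round.

a19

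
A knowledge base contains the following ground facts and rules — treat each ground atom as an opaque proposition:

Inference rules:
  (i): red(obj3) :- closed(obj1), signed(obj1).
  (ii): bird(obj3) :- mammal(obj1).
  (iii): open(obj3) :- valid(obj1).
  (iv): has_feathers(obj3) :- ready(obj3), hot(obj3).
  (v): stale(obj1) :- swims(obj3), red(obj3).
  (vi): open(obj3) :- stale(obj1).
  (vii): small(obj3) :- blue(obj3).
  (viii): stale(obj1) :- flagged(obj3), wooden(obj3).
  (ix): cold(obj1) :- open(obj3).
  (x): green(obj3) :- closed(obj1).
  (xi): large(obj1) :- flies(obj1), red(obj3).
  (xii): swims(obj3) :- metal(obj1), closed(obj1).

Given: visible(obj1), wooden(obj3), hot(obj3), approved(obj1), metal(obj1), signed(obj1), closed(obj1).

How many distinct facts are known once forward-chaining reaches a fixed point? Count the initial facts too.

Round 1 — (i), (x), (xii), derive red(obj3), green(obj3), swims(obj3).
Round 2 — (v), derive stale(obj1).
Round 3 — (vi), derive open(obj3).
Round 4 — (ix), derive cold(obj1).
Closure: {approved(obj1), closed(obj1), cold(obj1), green(obj3), hot(obj3), metal(obj1), open(obj3), red(obj3), signed(obj1), stale(obj1), swims(obj3), visible(obj1), wooden(obj3)} — 13 facts.

13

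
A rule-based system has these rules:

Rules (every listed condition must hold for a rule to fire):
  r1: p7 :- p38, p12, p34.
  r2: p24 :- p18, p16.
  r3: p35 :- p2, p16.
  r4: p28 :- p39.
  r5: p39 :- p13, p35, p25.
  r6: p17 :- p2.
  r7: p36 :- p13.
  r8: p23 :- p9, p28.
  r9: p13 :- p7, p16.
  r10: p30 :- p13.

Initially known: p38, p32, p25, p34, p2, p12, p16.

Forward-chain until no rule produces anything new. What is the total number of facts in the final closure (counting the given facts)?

15

Round 1 fires r1, r3, r6, giving p7, p35, p17.
Round 2 fires r9, giving p13.
Round 3 fires r5, r7, r10, giving p39, p36, p30.
Round 4 fires r4, giving p28.
Closure: {p12, p13, p16, p17, p2, p25, p28, p30, p32, p34, p35, p36, p38, p39, p7} — 15 facts.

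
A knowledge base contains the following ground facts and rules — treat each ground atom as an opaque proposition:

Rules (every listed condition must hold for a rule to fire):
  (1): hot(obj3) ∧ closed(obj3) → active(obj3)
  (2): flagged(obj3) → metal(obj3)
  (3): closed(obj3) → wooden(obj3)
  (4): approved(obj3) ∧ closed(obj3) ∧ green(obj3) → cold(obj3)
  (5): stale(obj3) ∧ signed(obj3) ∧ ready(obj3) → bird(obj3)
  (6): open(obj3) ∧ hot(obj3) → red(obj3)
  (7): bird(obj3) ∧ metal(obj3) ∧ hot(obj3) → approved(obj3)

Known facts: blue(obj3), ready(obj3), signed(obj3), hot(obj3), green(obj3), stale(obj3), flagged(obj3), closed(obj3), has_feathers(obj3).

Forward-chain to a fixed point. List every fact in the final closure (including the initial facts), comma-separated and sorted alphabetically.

active(obj3), approved(obj3), bird(obj3), blue(obj3), closed(obj3), cold(obj3), flagged(obj3), green(obj3), has_feathers(obj3), hot(obj3), metal(obj3), ready(obj3), signed(obj3), stale(obj3), wooden(obj3)

Round 1 fires (1), (2), (3), (5), giving active(obj3), metal(obj3), wooden(obj3), bird(obj3).
Round 2 fires (7), giving approved(obj3).
Round 3 fires (4), giving cold(obj3).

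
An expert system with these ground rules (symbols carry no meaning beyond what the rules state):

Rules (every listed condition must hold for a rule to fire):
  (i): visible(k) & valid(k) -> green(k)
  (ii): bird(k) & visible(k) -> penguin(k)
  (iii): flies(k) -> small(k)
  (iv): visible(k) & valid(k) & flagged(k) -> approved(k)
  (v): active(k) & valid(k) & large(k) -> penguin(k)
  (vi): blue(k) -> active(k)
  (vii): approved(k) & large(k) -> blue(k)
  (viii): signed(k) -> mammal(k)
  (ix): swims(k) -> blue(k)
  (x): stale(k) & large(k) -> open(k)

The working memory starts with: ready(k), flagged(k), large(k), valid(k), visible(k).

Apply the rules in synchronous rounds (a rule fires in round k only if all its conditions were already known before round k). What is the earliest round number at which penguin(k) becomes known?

Round 1 fires (i), (iv), giving green(k), approved(k).
Round 2 fires (vii), giving blue(k).
Round 3 fires (vi), giving active(k).
Round 4 fires (v), giving penguin(k).
penguin(k) first appears in round 4.

4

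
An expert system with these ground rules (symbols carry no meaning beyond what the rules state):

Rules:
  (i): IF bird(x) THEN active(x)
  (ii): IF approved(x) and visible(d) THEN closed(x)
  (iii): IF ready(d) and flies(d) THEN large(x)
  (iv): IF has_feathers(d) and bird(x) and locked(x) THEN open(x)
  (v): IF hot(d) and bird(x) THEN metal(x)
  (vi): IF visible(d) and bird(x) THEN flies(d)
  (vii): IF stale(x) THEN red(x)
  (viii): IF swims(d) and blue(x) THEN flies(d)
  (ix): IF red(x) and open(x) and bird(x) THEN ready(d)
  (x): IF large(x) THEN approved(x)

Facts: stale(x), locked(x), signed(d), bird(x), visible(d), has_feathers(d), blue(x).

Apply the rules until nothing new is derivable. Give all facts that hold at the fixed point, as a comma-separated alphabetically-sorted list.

Round 1: (i) [IF bird(x) THEN active(x)]; (iv) [IF has_feathers(d) and bird(x) and locked(x) THEN open(x)]; (vi) [IF visible(d) and bird(x) THEN flies(d)]; (vii) [IF stale(x) THEN red(x)]. New: active(x), open(x), flies(d), red(x).
Round 2: (ix) [IF red(x) and open(x) and bird(x) THEN ready(d)]. New: ready(d).
Round 3: (iii) [IF ready(d) and flies(d) THEN large(x)]. New: large(x).
Round 4: (x) [IF large(x) THEN approved(x)]. New: approved(x).
Round 5: (ii) [IF approved(x) and visible(d) THEN closed(x)]. New: closed(x).

active(x), approved(x), bird(x), blue(x), closed(x), flies(d), has_feathers(d), large(x), locked(x), open(x), ready(d), red(x), signed(d), stale(x), visible(d)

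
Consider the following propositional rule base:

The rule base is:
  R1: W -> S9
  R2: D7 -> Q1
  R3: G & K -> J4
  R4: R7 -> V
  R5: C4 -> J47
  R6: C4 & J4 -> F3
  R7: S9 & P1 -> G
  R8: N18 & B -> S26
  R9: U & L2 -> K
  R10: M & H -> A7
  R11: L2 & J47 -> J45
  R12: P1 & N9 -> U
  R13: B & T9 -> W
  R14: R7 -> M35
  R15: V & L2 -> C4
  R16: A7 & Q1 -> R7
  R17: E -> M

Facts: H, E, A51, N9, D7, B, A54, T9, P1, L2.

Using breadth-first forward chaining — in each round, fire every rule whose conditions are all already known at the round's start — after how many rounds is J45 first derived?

7

Round 1: R2 [D7 -> Q1]; R12 [P1 & N9 -> U]; R13 [B & T9 -> W]; R17 [E -> M]. New: Q1, U, W, M.
Round 2: R1 [W -> S9]; R9 [U & L2 -> K]; R10 [M & H -> A7]. New: S9, K, A7.
Round 3: R7 [S9 & P1 -> G]; R16 [A7 & Q1 -> R7]. New: G, R7.
Round 4: R3 [G & K -> J4]; R4 [R7 -> V]; R14 [R7 -> M35]. New: J4, V, M35.
Round 5: R15 [V & L2 -> C4]. New: C4.
Round 6: R5 [C4 -> J47]; R6 [C4 & J4 -> F3]. New: J47, F3.
Round 7: R11 [L2 & J47 -> J45]. New: J45.
J45 first appears in round 7.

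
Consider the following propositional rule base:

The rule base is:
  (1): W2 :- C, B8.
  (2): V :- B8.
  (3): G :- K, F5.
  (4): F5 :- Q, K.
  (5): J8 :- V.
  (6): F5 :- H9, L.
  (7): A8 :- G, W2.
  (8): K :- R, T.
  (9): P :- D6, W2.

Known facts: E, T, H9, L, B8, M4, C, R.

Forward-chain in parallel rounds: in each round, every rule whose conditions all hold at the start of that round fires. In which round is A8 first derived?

3

[1] (1) [W2 :- C, B8.]; (2) [V :- B8.]; (6) [F5 :- H9, L.]; (8) [K :- R, T.]. ⇒ new: W2, V, F5, K.
[2] (3) [G :- K, F5.]; (5) [J8 :- V.]. ⇒ new: G, J8.
[3] (7) [A8 :- G, W2.]. ⇒ new: A8.
A8 first appears in round 3.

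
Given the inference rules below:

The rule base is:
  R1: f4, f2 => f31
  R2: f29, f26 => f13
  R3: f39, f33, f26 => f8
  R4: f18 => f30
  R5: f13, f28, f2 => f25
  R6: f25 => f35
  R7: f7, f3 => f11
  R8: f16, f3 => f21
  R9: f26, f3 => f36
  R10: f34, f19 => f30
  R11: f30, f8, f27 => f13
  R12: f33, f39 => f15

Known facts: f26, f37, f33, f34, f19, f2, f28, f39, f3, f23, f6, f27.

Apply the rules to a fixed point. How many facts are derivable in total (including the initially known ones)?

[1] R3 [f39, f33, f26 => f8]; R9 [f26, f3 => f36]; R10 [f34, f19 => f30]; R12 [f33, f39 => f15]. ⇒ new: f8, f36, f30, f15.
[2] R11 [f30, f8, f27 => f13]. ⇒ new: f13.
[3] R5 [f13, f28, f2 => f25]. ⇒ new: f25.
[4] R6 [f25 => f35]. ⇒ new: f35.
Closure: {f13, f15, f19, f2, f23, f25, f26, f27, f28, f3, f30, f33, f34, f35, f36, f37, f39, f6, f8} — 19 facts.

19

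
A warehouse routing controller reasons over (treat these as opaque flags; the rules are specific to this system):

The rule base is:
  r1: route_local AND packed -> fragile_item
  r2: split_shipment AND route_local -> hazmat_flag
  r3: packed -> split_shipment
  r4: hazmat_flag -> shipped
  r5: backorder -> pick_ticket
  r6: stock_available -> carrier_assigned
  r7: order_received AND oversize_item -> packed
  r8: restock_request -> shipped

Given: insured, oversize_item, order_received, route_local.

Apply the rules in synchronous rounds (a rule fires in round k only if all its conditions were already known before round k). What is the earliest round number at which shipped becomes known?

Round 1: r7 [order_received AND oversize_item -> packed]. Adds packed.
Round 2: r1 [route_local AND packed -> fragile_item]; r3 [packed -> split_shipment]. Adds fragile_item, split_shipment.
Round 3: r2 [split_shipment AND route_local -> hazmat_flag]. Adds hazmat_flag.
Round 4: r4 [hazmat_flag -> shipped]. Adds shipped.
shipped first appears in round 4.

4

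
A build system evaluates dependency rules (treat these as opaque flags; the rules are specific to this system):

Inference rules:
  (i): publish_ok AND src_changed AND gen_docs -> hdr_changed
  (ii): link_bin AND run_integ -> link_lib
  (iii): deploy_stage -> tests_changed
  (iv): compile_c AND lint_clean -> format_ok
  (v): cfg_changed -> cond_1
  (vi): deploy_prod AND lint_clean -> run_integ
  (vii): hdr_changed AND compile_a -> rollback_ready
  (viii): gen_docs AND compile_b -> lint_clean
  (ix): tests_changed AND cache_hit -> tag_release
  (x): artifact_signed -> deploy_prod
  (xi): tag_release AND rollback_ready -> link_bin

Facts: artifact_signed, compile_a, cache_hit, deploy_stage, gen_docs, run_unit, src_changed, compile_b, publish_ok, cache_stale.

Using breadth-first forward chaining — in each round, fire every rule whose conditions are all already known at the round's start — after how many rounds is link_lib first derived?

Round 1: (i) [publish_ok AND src_changed AND gen_docs -> hdr_changed]; (iii) [deploy_stage -> tests_changed]; (viii) [gen_docs AND compile_b -> lint_clean]; (x) [artifact_signed -> deploy_prod]. Adds hdr_changed, tests_changed, lint_clean, deploy_prod.
Round 2: (vi) [deploy_prod AND lint_clean -> run_integ]; (vii) [hdr_changed AND compile_a -> rollback_ready]; (ix) [tests_changed AND cache_hit -> tag_release]. Adds run_integ, rollback_ready, tag_release.
Round 3: (xi) [tag_release AND rollback_ready -> link_bin]. Adds link_bin.
Round 4: (ii) [link_bin AND run_integ -> link_lib]. Adds link_lib.
link_lib first appears in round 4.

4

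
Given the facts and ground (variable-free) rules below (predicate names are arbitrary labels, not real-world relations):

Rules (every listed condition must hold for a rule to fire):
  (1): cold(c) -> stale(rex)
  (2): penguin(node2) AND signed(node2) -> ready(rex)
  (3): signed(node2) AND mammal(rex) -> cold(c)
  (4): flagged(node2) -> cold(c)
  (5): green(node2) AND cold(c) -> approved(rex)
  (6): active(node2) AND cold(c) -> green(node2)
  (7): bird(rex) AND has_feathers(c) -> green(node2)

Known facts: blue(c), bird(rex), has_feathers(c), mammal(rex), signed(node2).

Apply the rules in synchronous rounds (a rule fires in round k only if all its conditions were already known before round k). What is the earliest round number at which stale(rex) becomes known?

Round 1 — (3), (7), derive cold(c), green(node2).
Round 2 — (1), (5), derive stale(rex), approved(rex).
stale(rex) first appears in round 2.

2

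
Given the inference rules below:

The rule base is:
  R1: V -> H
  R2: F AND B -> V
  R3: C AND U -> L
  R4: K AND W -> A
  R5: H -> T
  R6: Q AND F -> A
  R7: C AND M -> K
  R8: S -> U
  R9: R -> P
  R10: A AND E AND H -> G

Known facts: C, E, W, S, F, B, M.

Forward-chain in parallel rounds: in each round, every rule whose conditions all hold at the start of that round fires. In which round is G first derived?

Round 1: R2 [F AND B -> V]; R7 [C AND M -> K]; R8 [S -> U]. Adds V, K, U.
Round 2: R1 [V -> H]; R3 [C AND U -> L]; R4 [K AND W -> A]. Adds H, L, A.
Round 3: R5 [H -> T]; R10 [A AND E AND H -> G]. Adds T, G.
G first appears in round 3.

3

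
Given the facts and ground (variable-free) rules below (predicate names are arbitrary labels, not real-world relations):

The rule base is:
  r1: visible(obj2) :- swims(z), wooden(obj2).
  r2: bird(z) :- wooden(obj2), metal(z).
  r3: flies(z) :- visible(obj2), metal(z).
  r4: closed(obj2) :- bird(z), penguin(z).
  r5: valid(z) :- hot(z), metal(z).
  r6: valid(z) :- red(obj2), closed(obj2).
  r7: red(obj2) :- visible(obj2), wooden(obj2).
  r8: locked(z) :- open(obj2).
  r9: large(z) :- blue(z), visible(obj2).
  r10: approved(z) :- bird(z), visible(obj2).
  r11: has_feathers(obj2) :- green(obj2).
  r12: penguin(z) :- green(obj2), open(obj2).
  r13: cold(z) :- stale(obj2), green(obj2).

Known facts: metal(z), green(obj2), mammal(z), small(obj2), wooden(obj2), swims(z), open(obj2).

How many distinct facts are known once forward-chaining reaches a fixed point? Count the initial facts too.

Round 1: r1 [visible(obj2) :- swims(z), wooden(obj2).]; r2 [bird(z) :- wooden(obj2), metal(z).]; r8 [locked(z) :- open(obj2).]; r11 [has_feathers(obj2) :- green(obj2).]; r12 [penguin(z) :- green(obj2), open(obj2).]. Adds visible(obj2), bird(z), locked(z), has_feathers(obj2), penguin(z).
Round 2: r3 [flies(z) :- visible(obj2), metal(z).]; r4 [closed(obj2) :- bird(z), penguin(z).]; r7 [red(obj2) :- visible(obj2), wooden(obj2).]; r10 [approved(z) :- bird(z), visible(obj2).]. Adds flies(z), closed(obj2), red(obj2), approved(z).
Round 3: r6 [valid(z) :- red(obj2), closed(obj2).]. Adds valid(z).
Closure: {approved(z), bird(z), closed(obj2), flies(z), green(obj2), has_feathers(obj2), locked(z), mammal(z), metal(z), open(obj2), penguin(z), red(obj2), small(obj2), swims(z), valid(z), visible(obj2), wooden(obj2)} — 17 facts.

17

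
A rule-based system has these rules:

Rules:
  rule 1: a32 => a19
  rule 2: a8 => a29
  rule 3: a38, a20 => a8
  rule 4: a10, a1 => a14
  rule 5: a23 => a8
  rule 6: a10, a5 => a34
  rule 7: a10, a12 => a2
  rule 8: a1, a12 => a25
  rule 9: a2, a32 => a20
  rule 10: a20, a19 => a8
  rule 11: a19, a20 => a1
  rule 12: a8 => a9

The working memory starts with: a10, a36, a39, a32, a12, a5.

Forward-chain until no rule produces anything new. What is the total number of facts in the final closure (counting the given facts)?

Round 1: rule 1 [a32 => a19]; rule 6 [a10, a5 => a34]; rule 7 [a10, a12 => a2]. Adds a19, a34, a2.
Round 2: rule 9 [a2, a32 => a20]. Adds a20.
Round 3: rule 10 [a20, a19 => a8]; rule 11 [a19, a20 => a1]. Adds a8, a1.
Round 4: rule 2 [a8 => a29]; rule 4 [a10, a1 => a14]; rule 8 [a1, a12 => a25]; rule 12 [a8 => a9]. Adds a29, a14, a25, a9.
Closure: {a1, a10, a12, a14, a19, a2, a20, a25, a29, a32, a34, a36, a39, a5, a8, a9} — 16 facts.

16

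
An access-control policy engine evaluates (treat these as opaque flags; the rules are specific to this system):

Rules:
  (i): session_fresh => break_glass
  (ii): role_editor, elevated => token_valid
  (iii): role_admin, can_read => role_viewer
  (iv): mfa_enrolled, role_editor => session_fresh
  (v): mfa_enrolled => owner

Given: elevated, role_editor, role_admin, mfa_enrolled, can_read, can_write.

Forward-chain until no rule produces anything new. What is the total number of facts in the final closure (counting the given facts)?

Round 1: (ii) [role_editor, elevated => token_valid]; (iii) [role_admin, can_read => role_viewer]; (iv) [mfa_enrolled, role_editor => session_fresh]; (v) [mfa_enrolled => owner]. New: token_valid, role_viewer, session_fresh, owner.
Round 2: (i) [session_fresh => break_glass]. New: break_glass.
Closure: {break_glass, can_read, can_write, elevated, mfa_enrolled, owner, role_admin, role_editor, role_viewer, session_fresh, token_valid} — 11 facts.

11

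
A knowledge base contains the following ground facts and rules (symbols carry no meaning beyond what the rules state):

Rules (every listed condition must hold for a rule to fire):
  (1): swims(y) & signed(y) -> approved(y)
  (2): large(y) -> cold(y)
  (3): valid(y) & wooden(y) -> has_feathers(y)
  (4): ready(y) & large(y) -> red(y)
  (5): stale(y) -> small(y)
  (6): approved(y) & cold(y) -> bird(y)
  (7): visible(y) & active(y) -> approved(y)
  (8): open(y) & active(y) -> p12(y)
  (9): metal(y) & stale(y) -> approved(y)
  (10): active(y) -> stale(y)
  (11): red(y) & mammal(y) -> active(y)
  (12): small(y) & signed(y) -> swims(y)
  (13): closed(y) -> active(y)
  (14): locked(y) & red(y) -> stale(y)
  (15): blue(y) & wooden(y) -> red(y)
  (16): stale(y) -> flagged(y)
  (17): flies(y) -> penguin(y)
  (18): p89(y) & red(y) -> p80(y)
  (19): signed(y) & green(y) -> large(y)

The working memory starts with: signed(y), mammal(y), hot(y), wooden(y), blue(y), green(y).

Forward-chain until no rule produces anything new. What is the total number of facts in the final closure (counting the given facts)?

Round 1 fires (15), (19), giving red(y), large(y).
Round 2 fires (2), (11), giving cold(y), active(y).
Round 3 fires (10), giving stale(y).
Round 4 fires (5), (16), giving small(y), flagged(y).
Round 5 fires (12), giving swims(y).
Round 6 fires (1), giving approved(y).
Round 7 fires (6), giving bird(y).
Closure: {active(y), approved(y), bird(y), blue(y), cold(y), flagged(y), green(y), hot(y), large(y), mammal(y), red(y), signed(y), small(y), stale(y), swims(y), wooden(y)} — 16 facts.

16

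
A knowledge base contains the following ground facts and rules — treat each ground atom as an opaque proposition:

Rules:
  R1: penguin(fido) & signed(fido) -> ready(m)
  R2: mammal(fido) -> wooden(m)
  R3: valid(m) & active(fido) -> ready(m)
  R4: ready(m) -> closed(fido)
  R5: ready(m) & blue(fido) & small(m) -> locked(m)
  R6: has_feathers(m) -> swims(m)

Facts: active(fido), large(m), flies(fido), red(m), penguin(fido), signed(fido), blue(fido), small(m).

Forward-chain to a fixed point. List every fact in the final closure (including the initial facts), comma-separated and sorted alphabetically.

Round 1: R1 [penguin(fido) & signed(fido) -> ready(m)]. Adds ready(m).
Round 2: R4 [ready(m) -> closed(fido)]; R5 [ready(m) & blue(fido) & small(m) -> locked(m)]. Adds closed(fido), locked(m).

active(fido), blue(fido), closed(fido), flies(fido), large(m), locked(m), penguin(fido), ready(m), red(m), signed(fido), small(m)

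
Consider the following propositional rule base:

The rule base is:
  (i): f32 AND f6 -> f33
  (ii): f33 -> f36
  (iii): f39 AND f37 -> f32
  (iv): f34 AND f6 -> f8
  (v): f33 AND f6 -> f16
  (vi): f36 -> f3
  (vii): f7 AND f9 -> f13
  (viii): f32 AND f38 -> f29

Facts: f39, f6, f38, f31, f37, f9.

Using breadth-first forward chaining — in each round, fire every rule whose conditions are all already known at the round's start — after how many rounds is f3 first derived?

4

[1] (iii) [f39 AND f37 -> f32]. ⇒ new: f32.
[2] (i) [f32 AND f6 -> f33]; (viii) [f32 AND f38 -> f29]. ⇒ new: f33, f29.
[3] (ii) [f33 -> f36]; (v) [f33 AND f6 -> f16]. ⇒ new: f36, f16.
[4] (vi) [f36 -> f3]. ⇒ new: f3.
f3 first appears in round 4.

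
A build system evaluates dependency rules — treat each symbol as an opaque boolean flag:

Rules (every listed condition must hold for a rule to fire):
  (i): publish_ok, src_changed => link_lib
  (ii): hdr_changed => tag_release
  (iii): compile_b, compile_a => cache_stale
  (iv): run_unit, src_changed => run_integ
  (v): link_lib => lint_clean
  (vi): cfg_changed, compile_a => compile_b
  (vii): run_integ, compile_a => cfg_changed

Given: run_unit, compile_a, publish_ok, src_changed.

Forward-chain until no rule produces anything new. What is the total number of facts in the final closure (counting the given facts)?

10

Round 1: (i) [publish_ok, src_changed => link_lib]; (iv) [run_unit, src_changed => run_integ]. New: link_lib, run_integ.
Round 2: (v) [link_lib => lint_clean]; (vii) [run_integ, compile_a => cfg_changed]. New: lint_clean, cfg_changed.
Round 3: (vi) [cfg_changed, compile_a => compile_b]. New: compile_b.
Round 4: (iii) [compile_b, compile_a => cache_stale]. New: cache_stale.
Closure: {cache_stale, cfg_changed, compile_a, compile_b, link_lib, lint_clean, publish_ok, run_integ, run_unit, src_changed} — 10 facts.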